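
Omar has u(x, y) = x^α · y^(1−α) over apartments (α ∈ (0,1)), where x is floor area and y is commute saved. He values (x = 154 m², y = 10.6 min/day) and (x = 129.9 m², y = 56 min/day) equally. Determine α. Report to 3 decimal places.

Set the two utilities equal: 154^α·10.6^(1−α) = 129.9^α·56^(1−α).
Rearrange to (154/129.9)^α = (56/10.6)^(1−α) and take logs: α·0.170188 = (1−α)·1.664498.
Thus α·(1.834686) = 1.664498, so α = 1.664498/1.834686 ≈ 0.907.

α ≈ 0.907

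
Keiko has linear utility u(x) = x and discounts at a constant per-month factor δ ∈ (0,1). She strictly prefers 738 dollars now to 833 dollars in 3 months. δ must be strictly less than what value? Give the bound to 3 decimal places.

δ < 0.960

Under u(x) = x this choice says 738 > δ^3·833.
So δ^3 < 738/833 = 0.88595; taking the cube root of both positive sides preserves the inequality.
δ < 0.88595^(1/3) = 0.960.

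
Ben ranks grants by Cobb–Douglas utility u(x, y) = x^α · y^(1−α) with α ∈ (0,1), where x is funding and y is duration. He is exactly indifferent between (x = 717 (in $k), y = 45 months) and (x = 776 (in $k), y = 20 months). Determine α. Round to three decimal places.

α ≈ 0.911

Indifference: 717^α · 45^(1−α) = 776^α · 20^(1−α).
Rearrange to (717/776)^α = (20/45)^(1−α) and take logs: α·-0.079077 = (1−α)·-0.810930.
So α/(1−α) = (-0.810930)/(-0.079077) = 10.254941, and α = 10.254941/11.254941 ≈ 0.911.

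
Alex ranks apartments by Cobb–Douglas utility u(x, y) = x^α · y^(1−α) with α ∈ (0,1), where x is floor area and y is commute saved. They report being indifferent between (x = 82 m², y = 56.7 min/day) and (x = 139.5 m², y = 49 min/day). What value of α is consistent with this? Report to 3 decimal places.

Indifference: 82^α · 56.7^(1−α) = 139.5^α · 49^(1−α).
Rearrange to (82/139.5)^α = (49/56.7)^(1−α) and take logs: α·-0.531345 = (1−α)·-0.145954.
Thus α·(-0.677299) = -0.145954, so α = -0.145954/-0.677299 ≈ 0.215.

α ≈ 0.215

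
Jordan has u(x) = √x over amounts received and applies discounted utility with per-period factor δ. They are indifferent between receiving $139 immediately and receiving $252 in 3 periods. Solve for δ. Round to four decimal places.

The payoff in 3 periods is discounted by δ^3, so u(139) = δ^3·u(252) and δ^3 = u(139)/u(252).
With u(x) = √x: δ^3 = √139/√252 = √(139/252) = 0.74269.
Hence δ = (0.74269)^(1/3) = 0.905599.

δ ≈ 0.9056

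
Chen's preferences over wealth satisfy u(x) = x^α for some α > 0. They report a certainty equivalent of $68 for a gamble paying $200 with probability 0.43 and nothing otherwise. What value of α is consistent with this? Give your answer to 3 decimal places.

α ≈ 0.782

EU(lottery) = 0.43·200^α + 0.57·0 = 0.43·200^α.
Setting u(68) equal to that: 68^α = 0.43·200^α ⇒ (68/200)^α = 0.43.
Take logs: α = ln 0.43 / ln(68/200) ≈ 0.78232.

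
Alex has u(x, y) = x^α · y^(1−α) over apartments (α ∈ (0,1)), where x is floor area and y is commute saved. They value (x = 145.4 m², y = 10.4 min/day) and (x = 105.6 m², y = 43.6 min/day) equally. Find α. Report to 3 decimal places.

Set the two utilities equal: 145.4^α·10.4^(1−α) = 105.6^α·43.6^(1−α).
Rearrange to (145.4/105.6)^α = (43.6/10.4)^(1−α) and take logs: α·0.319830 = (1−α)·1.433251.
So α/(1−α) = (1.433251)/(0.319830) = 4.481290, and α = 4.481290/5.481290 ≈ 0.818.

α ≈ 0.818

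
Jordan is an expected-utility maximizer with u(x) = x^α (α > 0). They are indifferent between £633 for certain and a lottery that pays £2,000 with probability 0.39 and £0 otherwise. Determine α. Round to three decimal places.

EU(lottery) = 0.39·2000^α + 0.61·0 = 0.39·2000^α.
Setting u(633) equal to that: 633^α = 0.39·2000^α ⇒ (633/2000)^α = 0.39.
Take logs: α = ln 0.39 / ln(633/2000) ≈ 0.81848.

α ≈ 0.818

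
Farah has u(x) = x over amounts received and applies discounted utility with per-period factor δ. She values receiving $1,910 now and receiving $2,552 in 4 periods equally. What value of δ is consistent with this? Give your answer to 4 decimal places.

δ ≈ 0.9301

The payoff in 4 periods is discounted by δ^4, so u(1910) = δ^4·u(2552) and δ^4 = u(1910)/u(2552).
With u(x) = x: δ^4 = 1910/2552 = 0.74843.
Taking the 4th root: δ = 0.74843^(1/4) ≈ 0.9301.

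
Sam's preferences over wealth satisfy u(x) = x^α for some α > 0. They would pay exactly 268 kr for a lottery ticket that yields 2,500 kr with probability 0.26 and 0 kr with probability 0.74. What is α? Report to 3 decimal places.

Since u(0) = 0, the lottery's EU is 0.26·2500^α.
Indifference: 268^α = 0.26·2500^α, so (268/2500)^α = 0.26.
α = ln(0.26) / ln(268/2500) = -1.347074/-2.233059 ≈ 0.603.

α ≈ 0.603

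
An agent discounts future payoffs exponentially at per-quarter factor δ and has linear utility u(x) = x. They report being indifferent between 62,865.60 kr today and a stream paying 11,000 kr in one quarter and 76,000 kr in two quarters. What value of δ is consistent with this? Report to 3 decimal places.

Equating present values: 62865.60 = 11000δ + 76000δ².
Rearranged: 76000δ² + 11000δ − 62865.60 = 0.
δ = (−11000 + √(11000² + 4·76000·62865.60)) / (2·76000) = (−11000 + √19232142400.00) / 152000 ≈ 0.840.

δ ≈ 0.840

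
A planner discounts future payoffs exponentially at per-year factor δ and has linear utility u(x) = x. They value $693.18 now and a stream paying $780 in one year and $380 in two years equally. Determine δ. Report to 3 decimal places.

Equating present values: 693.18 = 780δ + 380δ².
Rearranged: 380δ² + 780δ − 693.18 = 0.
δ = (−780 + √(780² + 4·380·693.18)) / (2·380) = (−780 + √1662033.60) / 760 ≈ 0.670.

δ ≈ 0.670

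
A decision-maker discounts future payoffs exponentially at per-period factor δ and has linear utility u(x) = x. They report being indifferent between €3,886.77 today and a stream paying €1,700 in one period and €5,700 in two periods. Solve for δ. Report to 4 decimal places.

Equating present values: 3886.77 = 1700δ + 5700δ².
So 5700δ² + 1700δ − 3886.77 = 0.
By the quadratic formula (taking the positive root), δ = (−1700 + √91508356.00) / 11400 ≈ 0.6900.

δ ≈ 0.6900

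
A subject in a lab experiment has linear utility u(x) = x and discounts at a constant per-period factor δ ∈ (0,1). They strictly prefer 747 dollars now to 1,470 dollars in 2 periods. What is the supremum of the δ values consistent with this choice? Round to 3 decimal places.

Under u(x) = x this choice says 747 > δ^2·1470.
Dividing by 1470: δ^2 < 0.50816. Both sides are positive, so the square root keeps the direction.
δ < (747/1470)^(1/2) ≈ 0.713.

δ < 0.713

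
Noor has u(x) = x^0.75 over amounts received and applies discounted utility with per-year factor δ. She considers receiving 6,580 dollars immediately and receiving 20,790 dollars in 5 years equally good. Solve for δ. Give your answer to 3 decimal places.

The payoff in 5 years is discounted by δ^5, so u(6580) = δ^5·u(20790) and δ^5 = u(6580)/u(20790).
With u(x) = x^0.75: δ^5 = 6580^0.75/20790^0.75 = (6580/20790)^0.75 = 0.42197.
So δ = 0.42197^(1/5) ≈ 0.842.

δ ≈ 0.842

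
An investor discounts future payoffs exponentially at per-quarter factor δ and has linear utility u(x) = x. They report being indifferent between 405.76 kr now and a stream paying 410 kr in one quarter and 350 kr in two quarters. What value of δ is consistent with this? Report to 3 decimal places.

δ ≈ 0.640

Equating present values: 405.76 = 410δ + 350δ².
So 350δ² + 410δ − 405.76 = 0.
δ = (−410 + √(410² + 4·350·405.76)) / (2·350) = (−410 + √736164.00) / 700 ≈ 0.640.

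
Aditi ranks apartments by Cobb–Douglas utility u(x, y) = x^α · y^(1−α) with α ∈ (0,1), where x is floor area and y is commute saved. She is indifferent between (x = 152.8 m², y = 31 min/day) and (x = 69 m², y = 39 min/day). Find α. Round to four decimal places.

α ≈ 0.2241

Indifference: 152.8^α · 31^(1−α) = 69^α · 39^(1−α).
(152.8/69)^α = (39/31)^(1−α); take logs: α·ln(152.8/69) = (1−α)·ln(39/31), i.e. α·0.7950234 = (1−α)·0.2295744.
Thus α·(1.0245978) = 0.2295744, so α = 0.2295744/1.0245978 ≈ 0.2241.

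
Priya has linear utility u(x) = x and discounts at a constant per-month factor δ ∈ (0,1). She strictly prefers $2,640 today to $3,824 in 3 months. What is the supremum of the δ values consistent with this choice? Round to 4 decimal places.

δ < 0.8838

Under u(x) = x this choice says 2640 > δ^3·3824.
So δ^3 < 2640/3824 = 0.69038; taking the cube root of both positive sides preserves the inequality.
δ < (2640/3824)^(1/3) ≈ 0.8838.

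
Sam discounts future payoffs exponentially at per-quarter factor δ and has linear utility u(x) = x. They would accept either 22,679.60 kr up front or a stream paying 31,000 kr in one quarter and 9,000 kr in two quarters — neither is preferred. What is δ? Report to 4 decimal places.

The stream is worth 31000δ + 9000δ² today, so 31000δ + 9000δ² = 22679.60.
So 9000δ² + 31000δ − 22679.60 = 0.
δ = (−31000 + √(31000² + 4·9000·22679.60)) / (2·9000) = (−31000 + √1777465600.00) / 18000 ≈ 0.6200.

δ ≈ 0.6200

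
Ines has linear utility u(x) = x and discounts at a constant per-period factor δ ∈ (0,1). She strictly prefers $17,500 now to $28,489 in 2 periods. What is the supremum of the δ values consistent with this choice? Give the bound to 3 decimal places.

δ < 0.784

The preference means 17500 > δ^2·28489.
Hence δ^2 < 17500/28489 = 0.61427, and x ↦ x^(1/2) is increasing on (0,∞).
δ < (17500/28489)^(1/2) ≈ 0.784.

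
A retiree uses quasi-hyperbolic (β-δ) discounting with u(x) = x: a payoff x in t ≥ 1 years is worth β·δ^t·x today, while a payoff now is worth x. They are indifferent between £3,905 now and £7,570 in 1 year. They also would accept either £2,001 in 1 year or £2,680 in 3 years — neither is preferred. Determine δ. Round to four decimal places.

From the later pair, β·δ^1·2001 = β·δ^3·2680; dividing through, δ^2 = 2001/2680 = 0.74664, so δ = 0.86408.

δ ≈ 0.8641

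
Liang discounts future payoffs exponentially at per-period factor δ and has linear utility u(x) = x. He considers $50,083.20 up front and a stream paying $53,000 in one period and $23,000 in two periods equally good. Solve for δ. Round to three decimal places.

δ ≈ 0.720

Equating present values: 50083.20 = 53000δ + 23000δ².
Rearranged: 23000δ² + 53000δ − 50083.20 = 0.
δ = (−53000 + √(53000² + 4·23000·50083.20)) / (2·23000) = (−53000 + √7416654400.00) / 46000 ≈ 0.720.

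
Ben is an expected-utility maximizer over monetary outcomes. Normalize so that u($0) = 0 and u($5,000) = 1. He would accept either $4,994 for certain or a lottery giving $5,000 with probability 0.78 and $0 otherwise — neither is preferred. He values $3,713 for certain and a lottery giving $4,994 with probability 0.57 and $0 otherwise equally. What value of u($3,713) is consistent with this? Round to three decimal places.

0.445

First, u($4,994) = 0.78·u($5,000) + 0.22·u($0) = 0.78.
Then u($3,713) = 0.57·u($4,994) + 0.43·u($0) = 0.57·0.78 + 0.43·0.00 = 0.4446.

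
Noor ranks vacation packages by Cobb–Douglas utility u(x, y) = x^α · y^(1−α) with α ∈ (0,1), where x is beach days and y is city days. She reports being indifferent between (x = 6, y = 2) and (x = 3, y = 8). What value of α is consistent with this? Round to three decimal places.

Set the two utilities equal: 6^α·2^(1−α) = 3^α·8^(1−α).
Rearrange to (6/3)^α = (8/2)^(1−α) and take logs: α·0.693147 = (1−α)·1.386294.
So α/(1−α) = (1.386294)/(0.693147) = 2.000000, and α = 2.000000/3.000000 ≈ 0.667.

α ≈ 0.667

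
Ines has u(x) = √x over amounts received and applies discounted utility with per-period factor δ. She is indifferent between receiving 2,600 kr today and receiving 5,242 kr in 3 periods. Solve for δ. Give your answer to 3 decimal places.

δ ≈ 0.890

Indifference means u(2600) = δ^3 · u(5242), so δ^3 = u(2600)/u(5242).
With u(x) = √x: δ^3 = √2600/√5242 = √(2600/5242) = 0.70427.
Hence δ = (0.70427)^(1/3) = 0.88971.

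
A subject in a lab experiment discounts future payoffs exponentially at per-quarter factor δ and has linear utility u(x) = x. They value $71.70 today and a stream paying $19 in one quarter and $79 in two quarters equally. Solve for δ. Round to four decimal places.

Present value of the stream is 19·δ + 79·δ². Indifference gives 19δ + 79δ² = 71.70.
So 79δ² + 19δ − 71.70 = 0.
δ = (−19 + √(19² + 4·79·71.70)) / (2·79) = (−19 + √23018.20) / 158 ≈ 0.8400.

δ ≈ 0.8400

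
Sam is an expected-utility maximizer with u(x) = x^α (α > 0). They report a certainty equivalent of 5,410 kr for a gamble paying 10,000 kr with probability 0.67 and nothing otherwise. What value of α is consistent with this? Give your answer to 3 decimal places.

Since u(0) = 0, the lottery's EU is 0.67·10000^α.
Indifference: 5410^α = 0.67·10000^α, so (5410/10000)^α = 0.67.
Take logs: α = ln 0.67 / ln(5410/10000) ≈ 0.65189.

α ≈ 0.652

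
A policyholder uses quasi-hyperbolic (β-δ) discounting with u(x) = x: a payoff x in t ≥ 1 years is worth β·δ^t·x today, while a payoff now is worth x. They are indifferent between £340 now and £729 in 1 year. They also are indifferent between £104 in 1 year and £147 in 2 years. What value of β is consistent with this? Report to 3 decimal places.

β ≈ 0.659

From the later pair, β·δ^1·104 = β·δ^2·147; dividing through, δ = 104/147 = 0.70748.
Now use the now-vs-future pair: 340 = β·δ·729 gives β = 340/(0.70748·729) ≈ 0.659.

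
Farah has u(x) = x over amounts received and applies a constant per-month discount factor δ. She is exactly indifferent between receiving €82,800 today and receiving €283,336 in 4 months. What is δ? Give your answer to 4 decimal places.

Equating discounted utilities: u(82800) = δ^4·u(283336) ⇒ δ^4 = u(82800)/u(283336).
With u(x) = x: δ^4 = 82800/283336 = 0.29223.
So δ = 0.29223^(1/4) ≈ 0.7352.

δ ≈ 0.7352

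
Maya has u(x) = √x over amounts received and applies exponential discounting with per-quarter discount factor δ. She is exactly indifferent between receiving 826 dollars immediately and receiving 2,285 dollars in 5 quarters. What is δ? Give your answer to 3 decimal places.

Equating discounted utilities: u(826) = δ^5·u(2285) ⇒ δ^5 = u(826)/u(2285).
With u(x) = √x: δ^5 = √826/√2285 = √(826/2285) = 0.60124.
Taking the 5th root: δ = 0.60124^(1/5) ≈ 0.903.

δ ≈ 0.903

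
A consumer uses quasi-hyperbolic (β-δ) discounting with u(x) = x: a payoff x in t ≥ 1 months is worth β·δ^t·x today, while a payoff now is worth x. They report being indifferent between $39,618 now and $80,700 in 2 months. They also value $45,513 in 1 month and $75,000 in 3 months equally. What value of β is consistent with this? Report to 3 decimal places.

β ≈ 0.809

From the later pair, β·δ^1·45513 = β·δ^3·75000; dividing through, δ^2 = 45513/75000 = 0.60684, so δ = 0.77900.
Substituting δ into 39618 = β·δ^2·80700: β = 39618/(48971.988) ≈ 0.809.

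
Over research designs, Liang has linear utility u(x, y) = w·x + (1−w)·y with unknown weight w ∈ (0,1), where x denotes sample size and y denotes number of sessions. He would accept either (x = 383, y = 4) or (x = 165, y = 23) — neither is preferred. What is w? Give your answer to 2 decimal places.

Equating utilities: w·383 + (1−w)·4 = w·165 + (1−w)·23.
w·(383−165) = (1−w)·(23−4), i.e. w·218 = (1−w)·19.
Hence w = 19/(218+19) = 19/237 = 0.08.

w = 0.08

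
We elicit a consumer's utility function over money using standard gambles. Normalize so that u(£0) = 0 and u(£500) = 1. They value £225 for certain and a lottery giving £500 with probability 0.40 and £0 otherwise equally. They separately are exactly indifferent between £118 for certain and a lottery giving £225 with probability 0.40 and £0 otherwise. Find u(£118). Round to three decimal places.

0.160

From the first indifference, u(£225) = 0.40·u(£500) + 0.60·u(£0) = 0.40·1 + 0.60·0 = 0.40.
Chaining: u(£118) = 0.40·0.40 + 0.60·0.00 = 0.1600.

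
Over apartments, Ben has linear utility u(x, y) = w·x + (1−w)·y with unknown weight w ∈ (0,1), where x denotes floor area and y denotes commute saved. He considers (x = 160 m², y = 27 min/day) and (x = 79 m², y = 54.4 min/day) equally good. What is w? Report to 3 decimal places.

Equating utilities: w·160 + (1−w)·27 = w·79 + (1−w)·54.4.
w·(160−79) = (1−w)·(54.4−27), i.e. w·81 = (1−w)·27.4.
So w/(1−w) = 27.4/81 = 0.3383, giving w = 27.4/(81+27.4) = 0.253.

w = 0.253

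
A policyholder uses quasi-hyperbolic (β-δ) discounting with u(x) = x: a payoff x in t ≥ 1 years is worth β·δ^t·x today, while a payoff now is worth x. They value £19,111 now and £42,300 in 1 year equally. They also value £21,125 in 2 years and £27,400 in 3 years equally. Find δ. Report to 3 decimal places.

The second indifference involves only future payoffs, so β cancels: β·δ^2·21125 = β·δ^3·27400, giving δ = 21125/27400 = 0.77099.

δ ≈ 0.771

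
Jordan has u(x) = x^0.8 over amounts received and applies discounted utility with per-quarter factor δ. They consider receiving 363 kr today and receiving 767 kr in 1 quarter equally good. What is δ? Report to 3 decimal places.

δ ≈ 0.550

Indifference means u(363) = δ · u(767), so δ = u(363)/u(767).
With u(x) = x^0.8: δ = 363^0.8/767^0.8 = (363/767)^0.8 = 0.54965.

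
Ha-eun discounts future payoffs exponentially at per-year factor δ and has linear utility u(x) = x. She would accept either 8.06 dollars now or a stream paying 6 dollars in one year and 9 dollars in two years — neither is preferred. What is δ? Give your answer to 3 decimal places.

The stream is worth 6δ + 9δ² today, so 6δ + 9δ² = 8.06.
Rearranged: 9δ² + 6δ − 8.06 = 0.
δ = (−6 + √(6² + 4·9·8.06)) / (2·9) = (−6 + √326.16) / 18 ≈ 0.670.

δ ≈ 0.670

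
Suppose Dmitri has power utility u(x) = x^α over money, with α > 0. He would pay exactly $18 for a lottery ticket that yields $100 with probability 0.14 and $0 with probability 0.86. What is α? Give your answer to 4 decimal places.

The lottery's expected utility is 0.14·u(100) + 0.86·u(0) = 0.14·100^α (since u(0) = 0 for α > 0).
Setting u(18) equal to that: 18^α = 0.14·100^α ⇒ (18/100)^α = 0.14.
Taking logs: α·ln(18/100) = ln(0.14), so α = -1.9661129 / -1.7147984 ≈ 1.1466.

α ≈ 1.1466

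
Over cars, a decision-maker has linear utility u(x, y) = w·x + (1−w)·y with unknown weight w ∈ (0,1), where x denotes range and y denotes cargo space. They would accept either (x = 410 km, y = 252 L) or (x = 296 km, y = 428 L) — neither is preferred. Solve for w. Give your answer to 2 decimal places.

Indifference: w·410 + (1−w)·252 = w·296 + (1−w)·428.
w·(410−296) = (1−w)·(428−252), i.e. w·114 = (1−w)·176.
The marginal rate of substitution is 176/114, so w = 176/(114+176) = 0.61.

w = 0.61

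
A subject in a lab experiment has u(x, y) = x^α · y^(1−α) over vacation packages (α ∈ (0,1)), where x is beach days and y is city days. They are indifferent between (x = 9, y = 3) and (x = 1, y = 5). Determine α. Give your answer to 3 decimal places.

α ≈ 0.189

Indifference: 9^α · 3^(1−α) = 1^α · 5^(1−α).
Rearrange to (9/1)^α = (5/3)^(1−α) and take logs: α·2.197225 = (1−α)·0.510826.
With A = 2.197225 and B = 0.510826: α·A = (1−α)·B, so α = B/(A+B) = 0.510826/2.708051 ≈ 0.189.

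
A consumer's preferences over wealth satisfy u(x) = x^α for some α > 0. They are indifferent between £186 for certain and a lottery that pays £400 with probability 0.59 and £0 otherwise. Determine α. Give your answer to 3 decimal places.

Since u(0) = 0, the lottery's EU is 0.59·400^α.
Equating: 186^α = 0.59·400^α, i.e. 0.4650^α = 0.59.
Taking logs: α·ln(186/400) = ln(0.59), so α = -0.527633 / -0.765718 ≈ 0.689.

α ≈ 0.689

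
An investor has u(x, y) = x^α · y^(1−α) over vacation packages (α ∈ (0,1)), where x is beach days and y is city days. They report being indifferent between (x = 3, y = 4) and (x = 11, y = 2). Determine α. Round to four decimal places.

Set the two utilities equal: 3^α·4^(1−α) = 11^α·2^(1−α).
Rearrange to (3/11)^α = (2/4)^(1−α) and take logs: α·-1.2992830 = (1−α)·-0.6931472.
So α/(1−α) = (-0.6931472)/(-1.2992830) = 0.5334844, and α = 0.5334844/1.5334844 ≈ 0.3479.

α ≈ 0.3479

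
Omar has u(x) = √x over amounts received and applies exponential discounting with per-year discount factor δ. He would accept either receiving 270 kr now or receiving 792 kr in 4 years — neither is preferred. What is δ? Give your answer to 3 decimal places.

The payoff in 4 years is discounted by δ^4, so u(270) = δ^4·u(792) and δ^4 = u(270)/u(792).
Since u(x) = √x, δ^4 = √(270/792) = 0.58387.
Hence δ = (0.58387)^(1/4) = 0.87414.

δ ≈ 0.874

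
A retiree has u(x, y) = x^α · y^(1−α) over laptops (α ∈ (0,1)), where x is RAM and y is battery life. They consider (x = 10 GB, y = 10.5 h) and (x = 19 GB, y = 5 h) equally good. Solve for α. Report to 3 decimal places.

α ≈ 0.536

Indifference: 10^α · 10.5^(1−α) = 19^α · 5^(1−α).
Taking logs: α·ln 10 + (1−α)·ln 10.5 = α·ln 19 + (1−α)·ln 5, i.e. α·-0.641854 = (1−α)·-0.741937.
So α/(1−α) = (-0.741937)/(-0.641854) = 1.155928, and α = 1.155928/2.155928 ≈ 0.536.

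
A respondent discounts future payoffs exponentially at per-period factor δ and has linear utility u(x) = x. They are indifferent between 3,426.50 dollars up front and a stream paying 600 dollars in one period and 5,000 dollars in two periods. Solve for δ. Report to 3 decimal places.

δ ≈ 0.770

Present value of the stream is 600·δ + 5000·δ². Indifference gives 600δ + 5000δ² = 3426.50.
That is, 5000δ² + 600δ − 3426.50 = 0, a quadratic in δ.
The positive root is δ = [−600 + √(600² + 4·5000·3426.50)] / (2·5000) = (−600 + 8300.000)/10000 ≈ 0.770.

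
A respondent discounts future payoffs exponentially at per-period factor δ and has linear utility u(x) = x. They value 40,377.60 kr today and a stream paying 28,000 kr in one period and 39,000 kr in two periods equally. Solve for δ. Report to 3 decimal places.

Present value of the stream is 28000·δ + 39000·δ². Indifference gives 28000δ + 39000δ² = 40377.60.
So 39000δ² + 28000δ − 40377.60 = 0.
δ = (−28000 + √(28000² + 4·39000·40377.60)) / (2·39000) = (−28000 + √7082905600.00) / 78000 ≈ 0.720.

δ ≈ 0.720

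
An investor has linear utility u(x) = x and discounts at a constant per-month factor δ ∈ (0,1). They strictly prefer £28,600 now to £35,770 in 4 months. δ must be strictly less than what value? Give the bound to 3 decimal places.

δ < 0.946

Comparing present values: 28600 > δ^4·35770.
So δ^4 < 28600/35770 = 0.79955; taking the 4th root of both positive sides preserves the inequality.
δ < (28600/35770)^(1/4) ≈ 0.946.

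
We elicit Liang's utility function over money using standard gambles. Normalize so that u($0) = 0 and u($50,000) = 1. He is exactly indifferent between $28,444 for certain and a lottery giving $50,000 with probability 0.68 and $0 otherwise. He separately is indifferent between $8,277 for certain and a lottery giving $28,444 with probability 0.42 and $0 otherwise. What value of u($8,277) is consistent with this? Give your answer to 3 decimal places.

0.286

First, u($28,444) = 0.68·u($50,000) + 0.32·u($0) = 0.68.
The second indifference gives u($8,277) = 0.42·u($28,444) + 0.58·u($0) = 0.42·0.68 + 0.58·0.00 = 0.2856.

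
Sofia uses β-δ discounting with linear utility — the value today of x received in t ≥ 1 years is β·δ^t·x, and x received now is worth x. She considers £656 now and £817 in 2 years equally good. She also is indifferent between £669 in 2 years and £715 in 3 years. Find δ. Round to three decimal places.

The second indifference involves only future payoffs, so β cancels: β·δ^2·669 = β·δ^3·715, giving δ = 669/715 = 0.93566.

δ ≈ 0.936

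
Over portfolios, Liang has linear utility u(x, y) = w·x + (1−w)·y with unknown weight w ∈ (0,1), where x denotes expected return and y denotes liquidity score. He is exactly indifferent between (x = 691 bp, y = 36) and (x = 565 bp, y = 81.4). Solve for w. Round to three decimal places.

Equating utilities: w·691 + (1−w)·36 = w·565 + (1−w)·81.4.
Collecting terms: w·126 = (1−w)·45.4.
So w/(1−w) = 45.4/126 = 0.3603, giving w = 45.4/(126+45.4) = 0.265.

w = 0.265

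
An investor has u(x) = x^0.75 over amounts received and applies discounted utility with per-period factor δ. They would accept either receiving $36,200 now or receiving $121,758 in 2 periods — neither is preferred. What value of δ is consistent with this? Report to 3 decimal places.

δ ≈ 0.635

Indifference means u(36200) = δ^2 · u(121758), so δ^2 = u(36200)/u(121758).
With u(x) = x^0.75: δ^2 = 36200^0.75/121758^0.75 = (36200/121758)^0.75 = 0.40263.
Hence δ = (0.40263)^(1/2) = 0.63453.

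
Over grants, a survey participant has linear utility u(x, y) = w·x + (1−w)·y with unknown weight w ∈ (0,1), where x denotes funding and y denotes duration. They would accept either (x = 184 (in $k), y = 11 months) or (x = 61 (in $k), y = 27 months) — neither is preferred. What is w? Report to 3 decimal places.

w = 0.115

Indifference: w·184 + (1−w)·11 = w·61 + (1−w)·27.
Rearranging, 123·w − 16·(1−w) = 0.
Hence w = 16/(123+16) = 16/139 = 0.115.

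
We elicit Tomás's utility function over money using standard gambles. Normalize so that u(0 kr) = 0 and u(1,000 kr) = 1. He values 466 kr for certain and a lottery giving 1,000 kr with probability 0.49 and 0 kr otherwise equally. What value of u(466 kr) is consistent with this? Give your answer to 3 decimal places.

0.490

The indifference gives u(466 kr) = 0.49·u(1,000 kr) + 0.51·u(0 kr) = 0.49·1 + 0.51·0 = 0.49.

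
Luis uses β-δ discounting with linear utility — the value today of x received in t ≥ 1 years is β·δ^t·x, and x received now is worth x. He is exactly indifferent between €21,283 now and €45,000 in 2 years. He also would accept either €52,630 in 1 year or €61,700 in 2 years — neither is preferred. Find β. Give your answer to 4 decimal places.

β ≈ 0.6500

From the later pair, β·δ^1·52630 = β·δ^2·61700; dividing through, δ = 52630/61700 = 0.85300.
Substituting δ into 21283 = β·δ^2·45000: β = 21283/(32742.281) ≈ 0.6500.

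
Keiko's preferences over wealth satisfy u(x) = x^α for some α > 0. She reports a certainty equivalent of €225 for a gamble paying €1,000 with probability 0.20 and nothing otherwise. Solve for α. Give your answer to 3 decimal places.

The lottery's expected utility is 0.20·u(1000) + 0.80·u(0) = 0.20·1000^α (since u(0) = 0 for α > 0).
Equating: 225^α = 0.20·1000^α, i.e. 0.2250^α = 0.20.
α = ln(0.20) / ln(225/1000) = -1.609438/-1.491655 ≈ 1.079.

α ≈ 1.079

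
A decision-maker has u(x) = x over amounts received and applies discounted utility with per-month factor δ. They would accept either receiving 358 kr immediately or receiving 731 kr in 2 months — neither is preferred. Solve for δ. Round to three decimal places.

δ ≈ 0.700

Indifference means u(358) = δ^2 · u(731), so δ^2 = u(358)/u(731).
With u(x) = x: δ^2 = 358/731 = 0.48974.
Taking the square root: δ = 0.48974^(1/2) ≈ 0.700.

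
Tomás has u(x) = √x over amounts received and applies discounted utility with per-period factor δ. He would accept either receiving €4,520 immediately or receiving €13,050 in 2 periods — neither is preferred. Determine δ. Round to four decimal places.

The payoff in 2 periods is discounted by δ^2, so u(4520) = δ^2·u(13050) and δ^2 = u(4520)/u(13050).
Since u(x) = √x, δ^2 = √(4520/13050) = 0.58852.
Hence δ = (0.58852)^(1/2) = 0.767153.

δ ≈ 0.7672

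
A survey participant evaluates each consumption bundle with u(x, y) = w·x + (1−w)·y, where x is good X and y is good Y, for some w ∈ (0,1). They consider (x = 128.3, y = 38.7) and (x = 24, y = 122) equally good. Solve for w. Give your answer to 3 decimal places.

w = 0.444

u(128.3,38.7) = u(24,122) means w·128.3 + (1−w)·38.7 = w·24 + (1−w)·122.
Rearranging, 104.3·w − 83.3·(1−w) = 0.
So w/(1−w) = 83.3/104.3 = 0.7987, giving w = 83.3/(104.3+83.3) = 0.444.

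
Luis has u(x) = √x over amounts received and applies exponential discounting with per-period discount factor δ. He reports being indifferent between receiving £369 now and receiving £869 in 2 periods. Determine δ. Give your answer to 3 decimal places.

The payoff in 2 periods is discounted by δ^2, so u(369) = δ^2·u(869) and δ^2 = u(369)/u(869).
Since u(x) = √x, δ^2 = √(369/869) = 0.65163.
Taking the square root: δ = 0.65163^(1/2) ≈ 0.807.

δ ≈ 0.807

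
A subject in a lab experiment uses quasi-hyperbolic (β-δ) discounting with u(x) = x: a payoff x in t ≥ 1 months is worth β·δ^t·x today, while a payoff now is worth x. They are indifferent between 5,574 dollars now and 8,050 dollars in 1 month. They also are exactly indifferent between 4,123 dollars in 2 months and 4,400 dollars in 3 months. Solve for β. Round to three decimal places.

β ≈ 0.739

The second indifference involves only future payoffs, so β cancels: β·δ^2·4123 = β·δ^3·4400, giving δ = 4123/4400 = 0.93705.
Now use the now-vs-future pair: 5574 = β·δ·8050 gives β = 5574/(0.93705·8050) ≈ 0.739.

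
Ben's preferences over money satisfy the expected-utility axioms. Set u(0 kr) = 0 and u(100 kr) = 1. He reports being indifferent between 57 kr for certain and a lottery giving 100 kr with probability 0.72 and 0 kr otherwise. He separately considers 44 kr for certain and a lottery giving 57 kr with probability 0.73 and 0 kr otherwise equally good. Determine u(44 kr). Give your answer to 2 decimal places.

0.53

First, u(57 kr) = 0.72·u(100 kr) + 0.28·u(0 kr) = 0.72.
Then u(44 kr) = 0.73·u(57 kr) + 0.27·u(0 kr) = 0.73·0.72 + 0.27·0.00 = 0.5256.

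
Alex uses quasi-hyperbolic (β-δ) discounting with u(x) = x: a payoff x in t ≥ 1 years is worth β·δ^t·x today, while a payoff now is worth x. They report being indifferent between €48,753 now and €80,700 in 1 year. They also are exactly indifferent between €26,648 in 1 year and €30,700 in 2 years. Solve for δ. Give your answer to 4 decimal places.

δ ≈ 0.8680

From the later pair, β·δ^1·26648 = β·δ^2·30700; dividing through, δ = 26648/30700 = 0.86801.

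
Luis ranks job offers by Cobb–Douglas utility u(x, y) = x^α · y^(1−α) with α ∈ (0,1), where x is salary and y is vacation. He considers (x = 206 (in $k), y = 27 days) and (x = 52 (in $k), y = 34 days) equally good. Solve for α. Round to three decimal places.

Set the two utilities equal: 206^α·27^(1−α) = 52^α·34^(1−α).
Taking logs: α·ln 206 + (1−α)·ln 27 = α·ln 52 + (1−α)·ln 34, i.e. α·1.376632 = (1−α)·0.230524.
So α/(1−α) = (0.230524)/(1.376632) = 0.167455, and α = 0.167455/1.167455 ≈ 0.143.

α ≈ 0.143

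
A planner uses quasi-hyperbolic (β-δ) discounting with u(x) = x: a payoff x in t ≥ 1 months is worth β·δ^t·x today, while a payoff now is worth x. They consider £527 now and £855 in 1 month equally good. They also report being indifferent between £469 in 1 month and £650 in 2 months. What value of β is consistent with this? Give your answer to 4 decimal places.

β ≈ 0.8543

Both payoffs in the second observation are in the future, so β drops out: δ^1·469 = δ^2·650 ⇒ δ = 469/650 = 0.72154.
Now use the now-vs-future pair: 527 = β·δ·855 gives β = 527/(0.72154·855) ≈ 0.8543.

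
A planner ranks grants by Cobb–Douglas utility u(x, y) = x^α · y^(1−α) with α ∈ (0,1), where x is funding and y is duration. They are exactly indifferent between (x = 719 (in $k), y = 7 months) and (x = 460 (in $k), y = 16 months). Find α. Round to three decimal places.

α ≈ 0.649

Indifference: 719^α · 7^(1−α) = 460^α · 16^(1−α).
Taking logs: α·ln 719 + (1−α)·ln 7 = α·ln 460 + (1−α)·ln 16, i.e. α·0.446635 = (1−α)·0.826679.
Thus α·(1.273314) = 0.826679, so α = 0.826679/1.273314 ≈ 0.649.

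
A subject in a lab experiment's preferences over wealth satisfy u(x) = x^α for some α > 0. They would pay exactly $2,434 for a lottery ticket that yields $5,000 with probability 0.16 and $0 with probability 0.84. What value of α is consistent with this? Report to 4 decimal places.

α ≈ 2.5456

The lottery's expected utility is 0.16·u(5000) + 0.84·u(0) = 0.16·5000^α (since u(0) = 0 for α > 0).
Equating: 2434^α = 0.16·5000^α, i.e. 0.4868^α = 0.16.
Taking logs: α·ln(2434/5000) = ln(0.16), so α = -1.8325815 / -0.7199019 ≈ 2.5456.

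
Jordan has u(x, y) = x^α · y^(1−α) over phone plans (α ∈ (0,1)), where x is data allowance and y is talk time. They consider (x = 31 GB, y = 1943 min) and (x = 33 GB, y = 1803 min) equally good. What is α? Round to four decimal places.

α ≈ 0.5446

The Cobb–Douglas utilities coincide, so 31^α·1943^(1−α) = 33^α·1803^(1−α).
Taking logs: α·ln 31 + (1−α)·ln 1943 = α·ln 33 + (1−α)·ln 1803, i.e. α·-0.0625204 = (1−α)·-0.0747812.
Thus α·(-0.1373016) = -0.0747812, so α = -0.0747812/-0.1373016 ≈ 0.5446.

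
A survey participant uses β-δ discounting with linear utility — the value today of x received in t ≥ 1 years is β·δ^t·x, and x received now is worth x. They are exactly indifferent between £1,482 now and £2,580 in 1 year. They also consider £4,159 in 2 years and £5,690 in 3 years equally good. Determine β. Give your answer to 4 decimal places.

β ≈ 0.7859

From the later pair, β·δ^2·4159 = β·δ^3·5690; dividing through, δ = 4159/5690 = 0.73093.
The first indifference: 1482 = β·δ·2580, so β = 1482/(δ·2580) = 1482/(0.73093·2580) ≈ 0.7859.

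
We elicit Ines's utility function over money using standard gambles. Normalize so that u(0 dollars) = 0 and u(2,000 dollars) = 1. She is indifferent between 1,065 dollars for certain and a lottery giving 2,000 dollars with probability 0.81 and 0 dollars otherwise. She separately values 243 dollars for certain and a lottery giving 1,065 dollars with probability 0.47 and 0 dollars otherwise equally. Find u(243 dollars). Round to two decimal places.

0.38

From the first indifference, u(1,065 dollars) = 0.81·u(2,000 dollars) + 0.19·u(0 dollars) = 0.81·1 + 0.19·0 = 0.81.
The second indifference gives u(243 dollars) = 0.47·u(1,065 dollars) + 0.53·u(0 dollars) = 0.47·0.81 + 0.53·0.00 = 0.3807.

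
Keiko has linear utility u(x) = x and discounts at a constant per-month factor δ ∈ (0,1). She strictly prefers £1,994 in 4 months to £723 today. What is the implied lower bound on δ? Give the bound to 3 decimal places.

δ > 0.776

Under u(x) = x this choice says 723 < δ^4·1994.
So δ^4 > 723/1994 = 0.36259; taking the 4th root of both positive sides preserves the inequality.
δ > 0.36259^(1/4) = 0.776.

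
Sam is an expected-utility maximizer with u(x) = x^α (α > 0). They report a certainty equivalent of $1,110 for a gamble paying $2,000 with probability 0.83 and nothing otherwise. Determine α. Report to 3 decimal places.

α ≈ 0.316

Since u(0) = 0, the lottery's EU is 0.83·2000^α.
Indifference: 1110^α = 0.83·2000^α, so (1110/2000)^α = 0.83.
Taking logs: α·ln(1110/2000) = ln(0.83), so α = -0.186330 / -0.588787 ≈ 0.316.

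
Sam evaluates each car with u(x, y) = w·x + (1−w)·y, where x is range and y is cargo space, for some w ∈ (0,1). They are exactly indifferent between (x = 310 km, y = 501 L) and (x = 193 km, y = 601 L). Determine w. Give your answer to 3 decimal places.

Indifference: w·310 + (1−w)·501 = w·193 + (1−w)·601.
w·(310−193) = (1−w)·(601−501), i.e. w·117 = (1−w)·100.
So w/(1−w) = 100/117 = 0.8547, giving w = 100/(117+100) = 0.461.

w = 0.461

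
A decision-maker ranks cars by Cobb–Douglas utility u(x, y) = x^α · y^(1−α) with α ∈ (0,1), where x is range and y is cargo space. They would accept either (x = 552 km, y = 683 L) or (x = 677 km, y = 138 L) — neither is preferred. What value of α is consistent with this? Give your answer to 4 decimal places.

α ≈ 0.8868

Indifference: 552^α · 683^(1−α) = 677^α · 138^(1−α).
Rearrange to (552/677)^α = (138/683)^(1−α) and take logs: α·-0.2041232 = (1−α)·-1.5992412.
With A = -0.2041232 and B = -1.5992412: α·A = (1−α)·B, so α = B/(A+B) = -1.5992412/-1.8033644 ≈ 0.8868.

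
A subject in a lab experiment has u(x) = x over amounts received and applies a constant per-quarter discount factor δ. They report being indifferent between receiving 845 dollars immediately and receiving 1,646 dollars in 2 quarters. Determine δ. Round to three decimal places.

δ ≈ 0.716

Indifference means u(845) = δ^2 · u(1646), so δ^2 = u(845)/u(1646).
With u(x) = x: δ^2 = 845/1646 = 0.51337.
So δ = 0.51337^(1/2) ≈ 0.716.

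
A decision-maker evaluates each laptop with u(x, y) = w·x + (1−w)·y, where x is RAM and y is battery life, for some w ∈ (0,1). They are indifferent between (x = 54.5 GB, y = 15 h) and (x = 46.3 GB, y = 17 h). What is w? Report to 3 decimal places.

Equating utilities: w·54.5 + (1−w)·15 = w·46.3 + (1−w)·17.
Collecting terms: w·8.2 = (1−w)·2.
Hence w = 2/(8.2+2) = 2/10.2 = 0.196.

w = 0.196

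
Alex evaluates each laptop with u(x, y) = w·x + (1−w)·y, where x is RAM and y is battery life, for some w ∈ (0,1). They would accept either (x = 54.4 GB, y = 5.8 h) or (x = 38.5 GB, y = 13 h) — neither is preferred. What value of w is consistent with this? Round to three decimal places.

w = 0.312

Indifference: w·54.4 + (1−w)·5.8 = w·38.5 + (1−w)·13.
w·(54.4−38.5) = (1−w)·(13−5.8), i.e. w·15.9 = (1−w)·7.2.
The marginal rate of substitution is 7.2/15.9, so w = 7.2/(15.9+7.2) = 0.312.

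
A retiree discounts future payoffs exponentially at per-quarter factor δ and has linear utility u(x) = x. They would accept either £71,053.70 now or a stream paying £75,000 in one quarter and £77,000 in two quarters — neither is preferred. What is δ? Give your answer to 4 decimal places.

Equating present values: 71053.70 = 75000δ + 77000δ².
So 77000δ² + 75000δ − 71053.70 = 0.
The positive root is δ = [−75000 + √(75000² + 4·77000·71053.70)] / (2·77000) = (−75000 + 165860.000)/154000 ≈ 0.5900.

δ ≈ 0.5900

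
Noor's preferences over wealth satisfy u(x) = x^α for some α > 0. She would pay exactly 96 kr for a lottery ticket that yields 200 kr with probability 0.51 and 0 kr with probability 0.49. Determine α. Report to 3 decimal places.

Since u(0) = 0, the lottery's EU is 0.51·200^α.
Equating: 96^α = 0.51·200^α, i.e. 0.4800^α = 0.51.
Taking logs: α·ln(96/200) = ln(0.51), so α = -0.673345 / -0.733969 ≈ 0.917.

α ≈ 0.917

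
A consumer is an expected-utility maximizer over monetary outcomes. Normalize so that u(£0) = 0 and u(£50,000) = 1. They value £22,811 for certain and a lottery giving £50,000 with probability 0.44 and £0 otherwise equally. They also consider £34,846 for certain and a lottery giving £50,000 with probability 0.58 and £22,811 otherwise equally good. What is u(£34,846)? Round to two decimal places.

0.76

First, u(£22,811) = 0.44·u(£50,000) + 0.56·u(£0) = 0.44.
Chaining: u(£34,846) = 0.58·1.00 + 0.42·0.44 = 0.7648.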